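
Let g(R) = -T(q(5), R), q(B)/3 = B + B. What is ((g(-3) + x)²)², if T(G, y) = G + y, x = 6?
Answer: 194481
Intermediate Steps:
q(B) = 6*B (q(B) = 3*(B + B) = 3*(2*B) = 6*B)
g(R) = -30 - R (g(R) = -(6*5 + R) = -(30 + R) = -30 - R)
((g(-3) + x)²)² = (((-30 - 1*(-3)) + 6)²)² = (((-30 + 3) + 6)²)² = ((-27 + 6)²)² = ((-21)²)² = 441² = 194481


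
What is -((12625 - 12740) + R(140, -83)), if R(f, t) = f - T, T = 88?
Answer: 63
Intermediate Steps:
R(f, t) = -88 + f (R(f, t) = f - 1*88 = f - 88 = -88 + f)
-((12625 - 12740) + R(140, -83)) = -((12625 - 12740) + (-88 + 140)) = -(-115 + 52) = -1*(-63) = 63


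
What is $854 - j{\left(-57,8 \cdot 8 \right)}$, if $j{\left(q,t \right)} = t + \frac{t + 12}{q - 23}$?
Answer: $\frac{15819}{20} \approx 790.95$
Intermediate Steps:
$j{\left(q,t \right)} = t + \frac{12 + t}{-23 + q}$
$854 - j{\left(-57,8 \cdot 8 \right)} = 854 - \frac{12 - 22 \cdot 8 \cdot 8 - 57 \cdot 8 \cdot 8}{-23 - 57} = 854 - \frac{12 - 1408 - 3648}{-80} = 854 - - \frac{12 - 1408 - 3648}{80} = 854 - \left(- \frac{1}{80}\right) \left(-5044\right) = 854 - \frac{1261}{20} = \frac{15819}{20}$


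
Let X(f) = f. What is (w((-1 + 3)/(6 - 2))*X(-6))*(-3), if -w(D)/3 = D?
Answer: -27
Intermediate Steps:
w(D) = -3*D
(w((-1 + 3)/(6 - 2))*X(-6))*(-3) = (-3*(-1 + 3)/(6 - 2)*(-6))*(-3) = (-6/4*(-6))*(-3) = (-3*½*(-6))*(-3) = -3/2*(-6)*(-3) = 9*(-3) = -27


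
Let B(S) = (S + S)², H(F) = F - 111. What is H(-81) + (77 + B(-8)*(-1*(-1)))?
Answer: 141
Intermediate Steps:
H(F) = -111 + F
B(S) = 4*S² (B(S) = (2*S)² = 4*S²)
H(-81) + (77 + B(-8)*(-1*(-1))) = (-111 - 81) + (77 + (4*(-8)²)*(-1*(-1))) = -192 + (77 + (4*64)*1) = -192 + (77 + 256*1) = -192 + (77 + 256) = -192 + 333 = 141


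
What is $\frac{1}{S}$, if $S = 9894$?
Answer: $\frac{1}{9894} \approx 0.00010107$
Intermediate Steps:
$\frac{1}{S} = \frac{1}{9894}$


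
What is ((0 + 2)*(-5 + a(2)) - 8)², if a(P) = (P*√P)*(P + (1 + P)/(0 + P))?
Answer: 716 - 504*√2 ≈ 3.2364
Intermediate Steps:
a(P) = P^(3/2)*(P + (1 + P)/P)
((0 + 2)*(-5 + a(2)) - 8)² = ((0 + 2)*(-5 + √2*(1 + 2 + 2²)) - 8)² = (2*(-5 + √2*(1 + 2 + 4)) - 8)² = (2*(-5 + √2*7) - 8)² = (2*(-5 + 7*√2) - 8)² = ((-10 + 14*√2) - 8)² = (-18 + 14*√2)²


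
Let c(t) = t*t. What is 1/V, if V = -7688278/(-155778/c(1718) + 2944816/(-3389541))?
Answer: 4609855508741/38457964430014353276 ≈ 1.1987e-7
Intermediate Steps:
c(t) = t**2
V = 38457964430014353276/4609855508741 (V = -7688278/(-155778/(1718**2) + 2944816/(-3389541)) = -7688278/(-155778/2951524 + 2944816*(-1/3389541)) = -7688278/(-155778*1/2951524 - 2944816/3389541) = -7688278/(-77889/1475762 - 2944816/3389541) = -7688278/(-4609855508741/5002155805242) = -7688278*(-5002155805242/4609855508741) = 38457964430014353276/4609855508741 ≈ 8.3426e+6)
1/V = 1/(38457964430014353276/4609855508741) = 4609855508741/38457964430014353276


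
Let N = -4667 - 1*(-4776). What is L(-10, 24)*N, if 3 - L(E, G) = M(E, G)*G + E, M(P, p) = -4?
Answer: 11881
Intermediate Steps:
N = 109 (N = -4667 + 4776 = 109)
L(E, G) = 3 - E + 4*G (L(E, G) = 3 - (-4*G + E) = 3 - (E - 4*G) = 3 + (-E + 4*G) = 3 - E + 4*G)
L(-10, 24)*N = (3 - 1*(-10) + 4*24)*109 = (3 + 10 + 96)*109 = 109*109 = 11881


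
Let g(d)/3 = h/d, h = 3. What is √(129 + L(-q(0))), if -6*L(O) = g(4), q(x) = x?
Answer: 7*√42/4 ≈ 11.341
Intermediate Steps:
g(d) = 9/d (g(d) = 3*(3/d) = 9/d)
L(O) = -3/8 (L(O) = -3/(2*4) = -⅙*9/4 = -3/8)
√(129 + L(-q(0))) = √(129 - 3/8) = √(1029/8) = 7*√42/4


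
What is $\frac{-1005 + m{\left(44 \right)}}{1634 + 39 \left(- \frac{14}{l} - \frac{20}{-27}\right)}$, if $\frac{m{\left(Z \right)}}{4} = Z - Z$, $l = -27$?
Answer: $- \frac{9045}{15148} \approx -0.59711$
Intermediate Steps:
$m{\left(Z \right)} = 0$ ($m{\left(Z \right)} = 4 \left(Z - Z\right) = 4 \cdot 0 = 0$)
$\frac{-1005 + m{\left(44 \right)}}{1634 + 39 \left(- \frac{14}{l} - \frac{20}{-27}\right)} = \frac{-1005 + 0}{1634 + 39 \left(- \frac{14}{-27} - \frac{20}{-27}\right)} = - \frac{1005}{1634 + 39 \left(\left(-14\right) \left(- \frac{1}{27}\right) - - \frac{20}{27}\right)} = - \frac{1005}{1634 + 39 \left(\frac{14}{27} + \frac{20}{27}\right)} = - \frac{1005}{1634 + 39 \cdot \frac{34}{27}} = - \frac{1005}{1634 + \frac{442}{9}} = - \frac{1005}{\frac{15148}{9}} = \left(-1005\right) \frac{9}{15148} = - \frac{9045}{15148}$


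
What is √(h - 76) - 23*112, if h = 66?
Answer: -2576 + I*√10 ≈ -2576.0 + 3.1623*I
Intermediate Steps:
√(h - 76) - 23*112 = √(66 - 76) - 23*112 = √(-10) - 2576 = I*√10 - 2576 = -2576 + I*√10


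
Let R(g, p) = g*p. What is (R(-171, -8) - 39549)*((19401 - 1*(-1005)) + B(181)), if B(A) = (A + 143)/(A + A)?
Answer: -141027174288/181 ≈ -7.7916e+8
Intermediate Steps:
B(A) = (143 + A)/(2*A) (B(A) = (143 + A)/((2*A)) = (143 + A)*(1/(2*A)) = (143 + A)/(2*A))
(R(-171, -8) - 39549)*((19401 - 1*(-1005)) + B(181)) = (-171*(-8) - 39549)*((19401 - 1*(-1005)) + (½)*(143 + 181)/181) = (1368 - 39549)*((19401 + 1005) + (½)*(1/181)*324) = -38181*(20406 + 162/181) = -38181*3693648/181 = -141027174288/181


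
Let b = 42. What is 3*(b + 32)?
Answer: 222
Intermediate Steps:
3*(b + 32) = 3*(42 + 32) = 3*74 = 222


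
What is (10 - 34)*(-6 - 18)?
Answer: 576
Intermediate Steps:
(10 - 34)*(-6 - 18) = -24*(-24) = 576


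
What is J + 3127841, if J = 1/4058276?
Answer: 12693642062117/4058276 ≈ 3.1278e+6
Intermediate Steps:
J = 1/4058276 ≈ 2.4641e-7
J + 3127841 = 1/4058276 + 3127841 = 12693642062117/4058276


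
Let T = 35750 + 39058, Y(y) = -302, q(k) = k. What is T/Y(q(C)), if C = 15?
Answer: -37404/151 ≈ -247.71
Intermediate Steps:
T = 74808
T/Y(q(C)) = 74808/(-302) = 74808*(-1/302) = -37404/151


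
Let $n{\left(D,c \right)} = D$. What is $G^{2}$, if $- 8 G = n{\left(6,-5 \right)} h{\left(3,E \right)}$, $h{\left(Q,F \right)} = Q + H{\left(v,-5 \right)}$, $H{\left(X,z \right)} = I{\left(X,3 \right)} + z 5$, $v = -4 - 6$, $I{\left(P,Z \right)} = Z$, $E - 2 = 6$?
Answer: $\frac{3249}{16} \approx 203.06$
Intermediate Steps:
$E = 8$ ($E = 2 + 6 = 8$)
$v = -10$ ($v = -4 - 6 = -10$)
$H{\left(X,z \right)} = 3 + 5 z$ ($H{\left(X,z \right)} = 3 + z 5 = 3 + 5 z$)
$h{\left(Q,F \right)} = -22 + Q$ ($h{\left(Q,F \right)} = Q + \left(3 + 5 \left(-5\right)\right) = Q + \left(3 - 25\right) = Q - 22 = -22 + Q$)
$G = \frac{57}{4}$ ($G = - \frac{6 \left(-22 + 3\right)}{8} = - \frac{6 \left(-19\right)}{8} = \left(- \frac{1}{8}\right) \left(-114\right) = \frac{57}{4} \approx 14.25$)
$G^{2} = \left(\frac{57}{4}\right)^{2} = \frac{3249}{16}$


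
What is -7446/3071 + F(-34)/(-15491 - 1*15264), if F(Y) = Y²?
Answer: -232551806/94448605 ≈ -2.4622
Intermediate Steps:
-7446/3071 + F(-34)/(-15491 - 1*15264) = -7446/3071 + (-34)²/(-15491 - 1*15264) = -7446*1/3071 + 1156/(-15491 - 15264) = -7446/3071 + 1156/(-30755) = -7446/3071 + 1156*(-1/30755) = -7446/3071 - 1156/30755 = -232551806/94448605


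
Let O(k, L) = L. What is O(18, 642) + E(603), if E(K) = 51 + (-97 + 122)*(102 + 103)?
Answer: 5818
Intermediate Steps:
E(K) = 5176 (E(K) = 51 + 25*205 = 51 + 5125 = 5176)
O(18, 642) + E(603) = 642 + 5176 = 5818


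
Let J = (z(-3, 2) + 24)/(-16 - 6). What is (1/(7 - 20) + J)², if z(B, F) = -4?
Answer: 19881/20449 ≈ 0.97222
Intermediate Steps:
J = -10/11 (J = (-4 + 24)/(-16 - 6) = 20/(-22) = 20*(-1/22) = -10/11 ≈ -0.90909)
(1/(7 - 20) + J)² = (1/(7 - 20) - 10/11)² = (1/(-13) - 10/11)² = (-1/13 - 10/11)² = (-141/143)² = 19881/20449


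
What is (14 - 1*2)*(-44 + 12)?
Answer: -384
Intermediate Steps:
(14 - 1*2)*(-44 + 12) = (14 - 2)*(-32) = 12*(-32) = -384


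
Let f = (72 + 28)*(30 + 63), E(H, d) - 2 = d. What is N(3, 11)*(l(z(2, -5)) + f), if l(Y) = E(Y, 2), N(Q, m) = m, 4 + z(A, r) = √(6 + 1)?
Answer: 102344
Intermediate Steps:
z(A, r) = -4 + √7 (z(A, r) = -4 + √(6 + 1) = -4 + √7)
E(H, d) = 2 + d
l(Y) = 4 (l(Y) = 2 + 2 = 4)
f = 9300 (f = 100*93 = 9300)
N(3, 11)*(l(z(2, -5)) + f) = 11*(4 + 9300) = 11*9304 = 102344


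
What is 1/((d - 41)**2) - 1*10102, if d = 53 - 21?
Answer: -818261/81 ≈ -10102.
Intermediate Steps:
d = 32
1/((d - 41)**2) - 1*10102 = 1/((32 - 41)**2) - 1*10102 = 1/((-9)**2) - 10102 = 1/81 - 10102 = -818261/81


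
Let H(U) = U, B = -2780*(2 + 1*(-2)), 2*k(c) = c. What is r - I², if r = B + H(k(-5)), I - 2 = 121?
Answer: -30263/2 ≈ -15132.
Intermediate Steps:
k(c) = c/2
I = 123 (I = 2 + 121 = 123)
B = 0 (B = -2780*(2 - 2) = -2780*0 = 0)
r = -5/2 (r = 0 + (½)*(-5) = 0 - 5/2 = -5/2 ≈ -2.5000)
r - I² = -5/2 - 1*123² = -5/2 - 1*15129 = -5/2 - 15129 = -30263/2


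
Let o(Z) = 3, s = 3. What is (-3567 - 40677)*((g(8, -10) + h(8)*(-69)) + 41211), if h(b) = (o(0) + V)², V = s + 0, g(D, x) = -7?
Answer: -1713127680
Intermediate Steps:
V = 3 (V = 3 + 0 = 3)
h(b) = 36 (h(b) = (3 + 3)² = 6² = 36)
(-3567 - 40677)*((g(8, -10) + h(8)*(-69)) + 41211) = (-3567 - 40677)*((-7 + 36*(-69)) + 41211) = -44244*((-7 - 2484) + 41211) = -44244*(-2491 + 41211) = -44244*38720 = -1713127680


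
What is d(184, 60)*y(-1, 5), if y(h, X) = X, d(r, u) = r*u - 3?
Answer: 55185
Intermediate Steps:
d(r, u) = -3 + r*u
d(184, 60)*y(-1, 5) = (-3 + 184*60)*5 = (-3 + 11040)*5 = 11037*5 = 55185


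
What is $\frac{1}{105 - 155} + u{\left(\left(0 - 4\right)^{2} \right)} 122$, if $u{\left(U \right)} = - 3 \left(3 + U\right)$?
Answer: $- \frac{347701}{50} \approx -6954.0$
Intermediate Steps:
$u{\left(U \right)} = -9 - 3 U$
$\frac{1}{105 - 155} + u{\left(\left(0 - 4\right)^{2} \right)} 122 = \frac{1}{105 - 155} + \left(-9 - 3 \left(0 - 4\right)^{2}\right) 122 = \frac{1}{-50} + \left(-9 - 3 \left(-4\right)^{2}\right) 122 = - \frac{1}{50} + \left(-9 - 48\right) 122 = - \frac{1}{50} - 6954 = - \frac{347701}{50}$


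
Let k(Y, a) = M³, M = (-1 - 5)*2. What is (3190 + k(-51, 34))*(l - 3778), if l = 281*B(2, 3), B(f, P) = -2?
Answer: -6345080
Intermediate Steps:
l = -562 (l = 281*(-2) = -562)
M = -12 (M = -6*2 = -12)
k(Y, a) = -1728 (k(Y, a) = (-12)³ = -1728)
(3190 + k(-51, 34))*(l - 3778) = (3190 - 1728)*(-562 - 3778) = 1462*(-4340) = -6345080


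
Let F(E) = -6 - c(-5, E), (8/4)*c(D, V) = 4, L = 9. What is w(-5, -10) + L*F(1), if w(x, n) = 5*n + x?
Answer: -127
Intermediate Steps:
c(D, V) = 2 (c(D, V) = (½)*4 = 2)
F(E) = -8 (F(E) = -6 - 1*2 = -6 - 2 = -8)
w(x, n) = x + 5*n
w(-5, -10) + L*F(1) = (-5 + 5*(-10)) + 9*(-8) = (-5 - 50) - 72 = -55 - 72 = -127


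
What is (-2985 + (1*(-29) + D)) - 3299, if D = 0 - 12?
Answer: -6325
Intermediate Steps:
D = -12
(-2985 + (1*(-29) + D)) - 3299 = (-2985 + (1*(-29) - 12)) - 3299 = (-2985 + (-29 - 12)) - 3299 = (-2985 - 41) - 3299 = -3026 - 3299 = -6325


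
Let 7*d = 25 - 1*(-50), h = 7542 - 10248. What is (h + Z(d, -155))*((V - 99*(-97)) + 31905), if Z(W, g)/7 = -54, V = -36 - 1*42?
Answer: -127770120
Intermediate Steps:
V = -78 (V = -36 - 42 = -78)
h = -2706
d = 75/7 (d = (25 - 1*(-50))/7 = (25 + 50)/7 = (1/7)*75 = 75/7 ≈ 10.714)
Z(W, g) = -378 (Z(W, g) = 7*(-54) = -378)
(h + Z(d, -155))*((V - 99*(-97)) + 31905) = (-2706 - 378)*((-78 - 99*(-97)) + 31905) = -3084*((-78 + 9603) + 31905) = -3084*(9525 + 31905) = -3084*41430 = -127770120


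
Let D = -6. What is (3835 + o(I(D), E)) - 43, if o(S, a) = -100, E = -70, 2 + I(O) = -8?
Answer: 3692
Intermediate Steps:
I(O) = -10 (I(O) = -2 - 8 = -10)
(3835 + o(I(D), E)) - 43 = (3835 - 100) - 43 = 3735 - 43 = 3692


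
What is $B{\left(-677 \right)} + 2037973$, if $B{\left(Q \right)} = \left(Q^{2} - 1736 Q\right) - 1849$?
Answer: $3669725$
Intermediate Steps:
$B{\left(Q \right)} = -1849 + Q^{2} - 1736 Q$
$B{\left(-677 \right)} + 2037973 = \left(-1849 + \left(-677\right)^{2} - -1175272\right) + 2037973 = \left(-1849 + 458329 + 1175272\right) + 2037973 = 1631752 + 2037973 = 3669725$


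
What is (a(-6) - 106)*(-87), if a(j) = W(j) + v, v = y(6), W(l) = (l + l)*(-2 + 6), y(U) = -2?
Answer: 13572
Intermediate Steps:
W(l) = 8*l (W(l) = (2*l)*4 = 8*l)
v = -2
a(j) = -2 + 8*j (a(j) = 8*j - 2 = -2 + 8*j)
(a(-6) - 106)*(-87) = ((-2 + 8*(-6)) - 106)*(-87) = ((-2 - 48) - 106)*(-87) = (-50 - 106)*(-87) = -156*(-87) = 13572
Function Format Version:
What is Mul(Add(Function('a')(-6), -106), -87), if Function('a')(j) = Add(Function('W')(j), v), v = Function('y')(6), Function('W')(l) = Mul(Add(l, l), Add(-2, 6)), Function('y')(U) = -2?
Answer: 13572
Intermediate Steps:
Function('W')(l) = Mul(8, l) (Function('W')(l) = Mul(Mul(2, l), 4) = Mul(8, l))
v = -2
Function('a')(j) = Add(-2, Mul(8, j)) (Function('a')(j) = Add(Mul(8, j), -2) = Add(-2, Mul(8, j)))
Mul(Add(Function('a')(-6), -106), -87) = Mul(Add(Add(-2, Mul(8, -6)), -106), -87) = Mul(Add(Add(-2, -48), -106), -87) = Mul(Add(-50, -106), -87) = Mul(-156, -87) = 13572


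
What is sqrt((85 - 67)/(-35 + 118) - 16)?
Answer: I*sqrt(108730)/83 ≈ 3.9728*I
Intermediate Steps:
sqrt((85 - 67)/(-35 + 118) - 16) = sqrt(18/83 - 16) = sqrt(-1310/83) = I*sqrt(108730)/83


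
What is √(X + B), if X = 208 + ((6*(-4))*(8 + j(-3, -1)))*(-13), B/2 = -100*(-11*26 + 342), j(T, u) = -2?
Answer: 4*I*√570 ≈ 95.499*I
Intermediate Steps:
B = -11200 (B = 2*(-100*(-11*26 + 342)) = 2*(-100*(-286 + 342)) = 2*(-100*56) = 2*(-5600) = -11200)
X = 2080 (X = 208 + ((6*(-4))*(8 - 2))*(-13) = 208 - 24*6*(-13) = 208 - 144*(-13) = 208 + 1872 = 2080)
√(X + B) = √(2080 - 11200) = √(-9120) = 4*I*√570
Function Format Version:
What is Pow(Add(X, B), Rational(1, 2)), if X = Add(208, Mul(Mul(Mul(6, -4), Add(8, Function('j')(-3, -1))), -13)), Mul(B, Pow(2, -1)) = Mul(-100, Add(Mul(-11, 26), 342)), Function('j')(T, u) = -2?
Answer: Mul(4, I, Pow(570, Rational(1, 2))) ≈ Mul(95.499, I)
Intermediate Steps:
B = -11200 (B = Mul(2, Mul(-100, Add(Mul(-11, 26), 342))) = Mul(2, Mul(-100, Add(-286, 342))) = Mul(2, Mul(-100, 56)) = Mul(2, -5600) = -11200)
X = 2080 (X = Add(208, Mul(Mul(Mul(6, -4), Add(8, -2)), -13)) = Add(208, Mul(Mul(-24, 6), -13)) = Add(208, Mul(-144, -13)) = Add(208, 1872) = 2080)
Pow(Add(X, B), Rational(1, 2)) = Pow(Add(2080, -11200), Rational(1, 2)) = Pow(-9120, Rational(1, 2)) = Mul(4, I, Pow(570, Rational(1, 2)))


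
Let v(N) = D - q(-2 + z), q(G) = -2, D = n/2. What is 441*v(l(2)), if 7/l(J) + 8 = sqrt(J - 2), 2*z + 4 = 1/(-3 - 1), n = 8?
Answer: 2646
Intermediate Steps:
z = -17/8 (z = -2 + 1/(2*(-3 - 1)) = -2 + (1/2)/(-4) = -2 + (1/2)*(-1/4) = -2 - 1/8 = -17/8 ≈ -2.1250)
l(J) = 7/(-8 + sqrt(-2 + J)) (l(J) = 7/(-8 + sqrt(J - 2)) = 7/(-8 + sqrt(-2 + J)))
D = 4 (D = 8/2 = 8*(1/2) = 4)
v(N) = 6 (v(N) = 4 - 1*(-2) = 4 + 2 = 6)
441*v(l(2)) = 441*6 = 2646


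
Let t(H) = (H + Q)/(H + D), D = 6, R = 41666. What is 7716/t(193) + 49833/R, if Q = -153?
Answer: 3998716854/104165 ≈ 38388.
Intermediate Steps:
t(H) = (-153 + H)/(6 + H) (t(H) = (H - 153)/(H + 6) = (-153 + H)/(6 + H))
7716/t(193) + 49833/R = 7716/(((-153 + 193)/(6 + 193))) + 49833/41666 = 7716/((40/199)) + 49833*(1/41666) = 7716/(((1/199)*40)) + 49833/41666 = 7716/(40/199) + 49833/41666 = 7716*(199/40) + 49833/41666 = 383871/10 + 49833/41666 = 3998716854/104165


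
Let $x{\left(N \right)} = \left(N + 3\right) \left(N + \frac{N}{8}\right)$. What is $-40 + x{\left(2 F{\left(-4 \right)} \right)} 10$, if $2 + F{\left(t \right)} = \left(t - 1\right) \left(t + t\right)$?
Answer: $67505$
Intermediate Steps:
$F{\left(t \right)} = -2 + 2 t \left(-1 + t\right)$ ($F{\left(t \right)} = -2 + \left(t - 1\right) \left(t + t\right) = -2 + \left(-1 + t\right) 2 t = -2 + 2 t \left(-1 + t\right)$)
$x{\left(N \right)} = \frac{9 N \left(3 + N\right)}{8}$ ($x{\left(N \right)} = \left(3 + N\right) \left(N + N \frac{1}{8}\right) = \left(3 + N\right) \left(N + \frac{N}{8}\right) = \left(3 + N\right) \frac{9 N}{8} = \frac{9 N \left(3 + N\right)}{8}$)
$-40 + x{\left(2 F{\left(-4 \right)} \right)} 10 = -40 + \frac{9 \cdot 2 \left(-2 - -8 + 2 \left(-4\right)^{2}\right) \left(3 + 2 \left(-2 - -8 + 2 \left(-4\right)^{2}\right)\right)}{8} \cdot 10 = -40 + \frac{9 \cdot 2 \left(-2 + 8 + 2 \cdot 16\right) \left(3 + 2 \left(-2 + 8 + 2 \cdot 16\right)\right)}{8} \cdot 10 = -40 + \frac{9 \cdot 2 \left(-2 + 8 + 32\right) \left(3 + 2 \left(-2 + 8 + 32\right)\right)}{8} \cdot 10 = -40 + \frac{9 \cdot 2 \cdot 38 \left(3 + 2 \cdot 38\right)}{8} \cdot 10 = -40 + \frac{9}{8} \cdot 76 \left(3 + 76\right) 10 = -40 + \frac{9}{8} \cdot 76 \cdot 79 \cdot 10 = -40 + \frac{13509}{2} \cdot 10 = -40 + 67545 = 67505$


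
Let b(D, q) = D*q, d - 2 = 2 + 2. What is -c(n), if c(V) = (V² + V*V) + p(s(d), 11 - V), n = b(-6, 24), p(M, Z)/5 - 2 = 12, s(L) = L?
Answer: -41542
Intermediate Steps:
d = 6 (d = 2 + (2 + 2) = 2 + 4 = 6)
p(M, Z) = 70 (p(M, Z) = 10 + 5*12 = 10 + 60 = 70)
n = -144 (n = -6*24 = -144)
c(V) = 70 + 2*V² (c(V) = (V² + V*V) + 70 = (V² + V²) + 70 = 2*V² + 70 = 70 + 2*V²)
-c(n) = -(70 + 2*(-144)²) = -(70 + 2*20736) = -(70 + 41472) = -1*41542 = -41542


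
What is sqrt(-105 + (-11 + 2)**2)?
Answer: 2*I*sqrt(6) ≈ 4.899*I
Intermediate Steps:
sqrt(-105 + (-11 + 2)**2) = sqrt(-105 + (-9)**2) = sqrt(-105 + 81) = sqrt(-24) = 2*I*sqrt(6)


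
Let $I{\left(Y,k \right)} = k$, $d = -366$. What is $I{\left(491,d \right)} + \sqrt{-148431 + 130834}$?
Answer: $-366 + i \sqrt{17597} \approx -366.0 + 132.65 i$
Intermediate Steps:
$I{\left(491,d \right)} + \sqrt{-148431 + 130834} = -366 + \sqrt{-148431 + 130834} = -366 + \sqrt{-17597} = -366 + i \sqrt{17597}$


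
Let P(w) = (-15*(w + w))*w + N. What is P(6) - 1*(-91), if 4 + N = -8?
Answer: -1001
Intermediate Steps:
N = -12 (N = -4 - 8 = -12)
P(w) = -12 - 30*w**2 (P(w) = (-15*(w + w))*w - 12 = (-30*w)*w - 12 = -30*w**2 - 12 = -12 - 30*w**2)
P(6) - 1*(-91) = (-12 - 30*6**2) - 1*(-91) = (-12 - 30*36) + 91 = (-12 - 1080) + 91 = -1092 + 91 = -1001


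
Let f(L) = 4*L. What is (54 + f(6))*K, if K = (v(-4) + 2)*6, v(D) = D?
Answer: -936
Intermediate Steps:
K = -12 (K = (-4 + 2)*6 = -2*6 = -12)
(54 + f(6))*K = (54 + 4*6)*(-12) = (54 + 24)*(-12) = 78*(-12) = -936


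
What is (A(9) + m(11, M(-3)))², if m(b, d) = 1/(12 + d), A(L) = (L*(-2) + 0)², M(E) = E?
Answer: 8508889/81 ≈ 1.0505e+5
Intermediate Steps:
A(L) = 4*L² (A(L) = (-2*L + 0)² = (-2*L)² = 4*L²)
(A(9) + m(11, M(-3)))² = (4*9² + 1/(12 - 3))² = (4*81 + 1/9)² = (324 + ⅑)² = (2917/9)² = 8508889/81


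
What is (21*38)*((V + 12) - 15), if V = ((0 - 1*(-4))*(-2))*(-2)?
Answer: 10374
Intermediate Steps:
V = 16 (V = ((0 + 4)*(-2))*(-2) = (4*(-2))*(-2) = -8*(-2) = 16)
(21*38)*((V + 12) - 15) = (21*38)*((16 + 12) - 15) = 798*(28 - 15) = 798*13 = 10374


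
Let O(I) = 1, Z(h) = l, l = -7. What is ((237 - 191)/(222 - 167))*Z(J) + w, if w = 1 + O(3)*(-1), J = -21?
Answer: -322/55 ≈ -5.8545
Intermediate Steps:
Z(h) = -7
w = 0 (w = 1 + 1*(-1) = 1 - 1 = 0)
((237 - 191)/(222 - 167))*Z(J) + w = ((237 - 191)/(222 - 167))*(-7) + 0 = (46/55)*(-7) + 0 = -322/55 + 0 = -322/55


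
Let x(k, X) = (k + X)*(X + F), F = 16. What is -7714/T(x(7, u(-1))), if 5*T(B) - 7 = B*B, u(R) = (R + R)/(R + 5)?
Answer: -617120/162521 ≈ -3.7972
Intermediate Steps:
u(R) = 2*R/(5 + R) (u(R) = (2*R)/(5 + R) = 2*R/(5 + R))
x(k, X) = (16 + X)*(X + k) (x(k, X) = (k + X)*(X + 16) = (X + k)*(16 + X) = (16 + X)*(X + k))
T(B) = 7/5 + B²/5 (T(B) = 7/5 + (B*B)/5 = 7/5 + B²/5)
-7714/T(x(7, u(-1))) = -7714/(7/5 + ((2*(-1)/(5 - 1))² + 16*(2*(-1)/(5 - 1)) + 16*7 + (2*(-1)/(5 - 1))*7)²/5) = -7714/(7/5 + ((2*(-1)/4)² + 16*(2*(-1)/4) + 112 + (2*(-1)/4)*7)²/5) = -7714/(7/5 + ((2*(-1)*(¼))² + 16*(2*(-1)*(¼)) + 112 + (2*(-1)*(¼))*7)²/5) = -7714/(7/5 + ((-½)² + 16*(-½) + 112 - ½*7)²/5) = -7714/(7/5 + (¼ - 8 + 112 - 7/2)²/5) = -7714/(7/5 + (403/4)²/5) = -7714/(7/5 + (⅕)*(162409/16)) = -7714/(7/5 + 162409/80) = -7714/162521/80 = -7714*80/162521 = -617120/162521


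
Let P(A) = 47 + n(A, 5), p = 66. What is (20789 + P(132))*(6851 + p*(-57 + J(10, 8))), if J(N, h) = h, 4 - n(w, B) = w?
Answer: 74900836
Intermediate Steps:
n(w, B) = 4 - w
P(A) = 51 - A (P(A) = 47 + (4 - A) = 51 - A)
(20789 + P(132))*(6851 + p*(-57 + J(10, 8))) = (20789 + (51 - 1*132))*(6851 + 66*(-57 + 8)) = (20789 + (51 - 132))*(6851 + 66*(-49)) = (20789 - 81)*(6851 - 3234) = 20708*3617 = 74900836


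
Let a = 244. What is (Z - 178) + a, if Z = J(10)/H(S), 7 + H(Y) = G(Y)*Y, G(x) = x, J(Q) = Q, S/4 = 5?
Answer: 25948/393 ≈ 66.025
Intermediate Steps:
S = 20 (S = 4*5 = 20)
H(Y) = -7 + Y² (H(Y) = -7 + Y*Y = -7 + Y²)
Z = 10/393 (Z = 10/(-7 + 20²) = 10/(-7 + 400) = 10/393 ≈ 0.025445)
(Z - 178) + a = (10/393 - 178) + 244 = -69944/393 + 244 = 25948/393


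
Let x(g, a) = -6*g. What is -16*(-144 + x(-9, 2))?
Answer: 1440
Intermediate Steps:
-16*(-144 + x(-9, 2)) = -16*(-144 - 6*(-9)) = -16*(-144 + 54) = -16*(-90) = 1440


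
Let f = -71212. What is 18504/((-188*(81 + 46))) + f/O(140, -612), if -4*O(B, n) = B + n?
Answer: -212805148/352171 ≈ -604.27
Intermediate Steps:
O(B, n) = -B/4 - n/4 (O(B, n) = -(B + n)/4 = -B/4 - n/4)
18504/((-188*(81 + 46))) + f/O(140, -612) = 18504/((-188*(81 + 46))) - 71212/(-¼*140 - ¼*(-612)) = 18504/((-188*127)) - 71212/(-35 + 153) = 18504/(-23876) - 71212/118 = 18504*(-1/23876) - 71212*1/118 = -4626/5969 - 35606/59 = -212805148/352171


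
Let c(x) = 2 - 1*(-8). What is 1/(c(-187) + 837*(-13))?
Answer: -1/10871 ≈ -9.1988e-5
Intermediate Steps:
c(x) = 10 (c(x) = 2 + 8 = 10)
1/(c(-187) + 837*(-13)) = 1/(10 + 837*(-13)) = 1/(10 - 10881) = 1/(-10871) = -1/10871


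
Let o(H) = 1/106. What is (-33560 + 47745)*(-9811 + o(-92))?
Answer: -14751903525/106 ≈ -1.3917e+8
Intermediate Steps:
o(H) = 1/106
(-33560 + 47745)*(-9811 + o(-92)) = (-33560 + 47745)*(-9811 + 1/106) = 14185*(-1039965/106) = -14751903525/106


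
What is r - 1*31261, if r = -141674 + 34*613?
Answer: -152093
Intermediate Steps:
r = -120832 (r = -141674 + 20842 = -120832)
r - 1*31261 = -120832 - 1*31261 = -120832 - 31261 = -152093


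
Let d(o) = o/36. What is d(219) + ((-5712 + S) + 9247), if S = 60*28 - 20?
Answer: 62413/12 ≈ 5201.1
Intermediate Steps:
d(o) = o/36 (d(o) = o*(1/36) = o/36)
S = 1660 (S = 1680 - 20 = 1660)
d(219) + ((-5712 + S) + 9247) = (1/36)*219 + ((-5712 + 1660) + 9247) = 73/12 + (-4052 + 9247) = 73/12 + 5195 = 62413/12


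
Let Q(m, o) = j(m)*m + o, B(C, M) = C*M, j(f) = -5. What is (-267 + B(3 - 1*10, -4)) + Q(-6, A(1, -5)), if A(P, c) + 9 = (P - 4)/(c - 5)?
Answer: -2177/10 ≈ -217.70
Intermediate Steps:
A(P, c) = -9 + (-4 + P)/(-5 + c) (A(P, c) = -9 + (P - 4)/(c - 5) = -9 + (-4 + P)/(-5 + c))
Q(m, o) = o - 5*m (Q(m, o) = -5*m + o = o - 5*m)
(-267 + B(3 - 1*10, -4)) + Q(-6, A(1, -5)) = (-267 + (3 - 1*10)*(-4)) + ((41 + 1 - 9*(-5))/(-5 - 5) - 5*(-6)) = (-267 + (3 - 10)*(-4)) + ((41 + 1 + 45)/(-10) + 30) = (-267 - 7*(-4)) + (-⅒*87 + 30) = (-267 + 28) + (-87/10 + 30) = -239 + 213/10 = -2177/10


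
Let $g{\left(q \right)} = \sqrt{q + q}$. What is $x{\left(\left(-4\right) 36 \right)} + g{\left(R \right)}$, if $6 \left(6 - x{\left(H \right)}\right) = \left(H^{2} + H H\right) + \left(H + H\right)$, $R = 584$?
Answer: $-6858 + 4 \sqrt{73} \approx -6823.8$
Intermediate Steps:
$g{\left(q \right)} = \sqrt{2} \sqrt{q}$ ($g{\left(q \right)} = \sqrt{2 q} = \sqrt{2} \sqrt{q}$)
$x{\left(H \right)} = 6 - \frac{H}{3} - \frac{H^{2}}{3}$ ($x{\left(H \right)} = 6 - \frac{\left(H^{2} + H H\right) + \left(H + H\right)}{6} = 6 - \frac{\left(H^{2} + H^{2}\right) + 2 H}{6} = 6 - \frac{2 H^{2} + 2 H}{6} = 6 - \frac{2 H + 2 H^{2}}{6} = 6 - \left(\frac{H}{3} + \frac{H^{2}}{3}\right) = 6 - \frac{H}{3} - \frac{H^{2}}{3}$)
$x{\left(\left(-4\right) 36 \right)} + g{\left(R \right)} = \left(6 - \frac{\left(-4\right) 36}{3} - \frac{\left(\left(-4\right) 36\right)^{2}}{3}\right) + \sqrt{2} \sqrt{584} = \left(6 - -48 - \frac{\left(-144\right)^{2}}{3}\right) + \sqrt{2} \cdot 2 \sqrt{146} = \left(6 + 48 - 6912\right) + 4 \sqrt{73} = -6858 + 4 \sqrt{73}$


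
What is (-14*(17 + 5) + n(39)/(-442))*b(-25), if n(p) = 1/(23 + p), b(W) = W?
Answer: 211010825/27404 ≈ 7700.0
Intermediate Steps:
(-14*(17 + 5) + n(39)/(-442))*b(-25) = (-14*(17 + 5) + 1/((23 + 39)*(-442)))*(-25) = (-14*22 - 1/442/62)*(-25) = (-308 + (1/62)*(-1/442))*(-25) = (-308 - 1/27404)*(-25) = -8440433/27404*(-25) = 211010825/27404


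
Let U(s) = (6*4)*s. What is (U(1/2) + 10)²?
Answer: 484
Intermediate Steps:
U(s) = 24*s
(U(1/2) + 10)² = (24/2 + 10)² = (24*(½) + 10)² = (12 + 10)² = 22² = 484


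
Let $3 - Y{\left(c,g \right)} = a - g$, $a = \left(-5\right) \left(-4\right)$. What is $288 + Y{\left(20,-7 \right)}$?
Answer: $264$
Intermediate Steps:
$a = 20$
$Y{\left(c,g \right)} = -17 + g$ ($Y{\left(c,g \right)} = 3 - \left(20 - g\right) = 3 + \left(-20 + g\right) = -17 + g$)
$288 + Y{\left(20,-7 \right)} = 288 - 24 = 264$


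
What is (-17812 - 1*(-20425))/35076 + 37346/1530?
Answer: 218991031/8944380 ≈ 24.484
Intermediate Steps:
(-17812 - 1*(-20425))/35076 + 37346/1530 = (-17812 + 20425)*(1/35076) + 37346*(1/1530) = 2613*(1/35076) + 18673/765 = 871/11692 + 18673/765 = 218991031/8944380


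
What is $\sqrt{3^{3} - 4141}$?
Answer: $11 i \sqrt{34} \approx 64.141 i$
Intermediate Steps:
$\sqrt{3^{3} - 4141} = \sqrt{27 - 4141} = \sqrt{-4114} = 11 i \sqrt{34}$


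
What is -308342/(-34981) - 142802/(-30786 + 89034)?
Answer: 6482474027/1018786644 ≈ 6.3629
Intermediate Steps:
-308342/(-34981) - 142802/(-30786 + 89034) = -308342*(-1/34981) - 142802/58248 = 308342/34981 - 142802*1/58248 = 308342/34981 - 71401/29124 = 6482474027/1018786644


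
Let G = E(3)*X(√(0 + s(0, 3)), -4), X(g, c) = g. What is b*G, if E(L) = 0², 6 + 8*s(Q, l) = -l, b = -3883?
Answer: 0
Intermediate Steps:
s(Q, l) = -¾ - l/8 (s(Q, l) = -¾ + (-l)/8 = -¾ - l/8)
E(L) = 0
G = 0 (G = 0*√(0 + (-¾ - ⅛*3)) = 0*√(0 + (-¾ - 3/8)) = 0*√(0 - 9/8) = 0*√(-9/8) = 0*(3*I*√2/4) = 0)
b*G = -3883*0 = 0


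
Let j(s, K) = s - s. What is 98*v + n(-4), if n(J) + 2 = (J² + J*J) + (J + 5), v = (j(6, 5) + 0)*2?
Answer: 31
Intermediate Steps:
j(s, K) = 0
v = 0 (v = (0 + 0)*2 = 0*2 = 0)
n(J) = 3 + J + 2*J² (n(J) = -2 + ((J² + J*J) + (J + 5)) = -2 + ((J² + J²) + (5 + J)) = -2 + (2*J² + (5 + J)) = -2 + (5 + J + 2*J²) = 3 + J + 2*J²)
98*v + n(-4) = 98*0 + (3 - 4 + 2*(-4)²) = 0 + (3 - 4 + 2*16) = 0 + (3 - 4 + 32) = 0 + 31 = 31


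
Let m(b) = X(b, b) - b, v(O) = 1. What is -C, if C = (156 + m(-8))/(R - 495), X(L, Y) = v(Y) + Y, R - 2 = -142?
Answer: 157/635 ≈ 0.24724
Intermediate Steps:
R = -140 (R = 2 - 142 = -140)
X(L, Y) = 1 + Y
m(b) = 1 (m(b) = (1 + b) - b = 1)
C = -157/635 (C = (156 + 1)/(-140 - 495) = 157/(-635) = 157*(-1/635) = -157/635 ≈ -0.24724)
-C = -1*(-157/635) = 157/635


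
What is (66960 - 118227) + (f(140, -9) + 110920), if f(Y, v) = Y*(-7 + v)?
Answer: 57413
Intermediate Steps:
(66960 - 118227) + (f(140, -9) + 110920) = (66960 - 118227) + (140*(-7 - 9) + 110920) = -51267 + (140*(-16) + 110920) = -51267 + (-2240 + 110920) = -51267 + 108680 = 57413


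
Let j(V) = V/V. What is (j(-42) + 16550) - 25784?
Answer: -9233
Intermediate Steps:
j(V) = 1
(j(-42) + 16550) - 25784 = (1 + 16550) - 25784 = 16551 - 25784 = -9233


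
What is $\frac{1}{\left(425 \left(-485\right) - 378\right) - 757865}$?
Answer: $- \frac{1}{964368} \approx -1.0369 \cdot 10^{-6}$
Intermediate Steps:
$\frac{1}{\left(425 \left(-485\right) - 378\right) - 757865} = \frac{1}{\left(-206125 - 378\right) - 757865} = \frac{1}{-206503 - 757865} = \frac{1}{-964368} = - \frac{1}{964368}$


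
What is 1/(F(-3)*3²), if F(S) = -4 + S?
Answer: -1/63 ≈ -0.015873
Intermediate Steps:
1/(F(-3)*3²) = 1/((-4 - 3)*3²) = 1/(-7*9) = 1/(-63) = -1/63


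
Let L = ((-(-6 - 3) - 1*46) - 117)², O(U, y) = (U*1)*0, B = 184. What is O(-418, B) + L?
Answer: 23716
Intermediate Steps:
O(U, y) = 0 (O(U, y) = U*0 = 0)
L = 23716 (L = ((-1*(-9) - 46) - 117)² = ((9 - 46) - 117)² = (-37 - 117)² = (-154)² = 23716)
O(-418, B) + L = 0 + 23716 = 23716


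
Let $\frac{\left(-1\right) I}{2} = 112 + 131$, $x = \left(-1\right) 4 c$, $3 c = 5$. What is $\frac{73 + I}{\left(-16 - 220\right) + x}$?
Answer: $\frac{177}{104} \approx 1.7019$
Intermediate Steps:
$c = \frac{5}{3}$ ($c = \frac{1}{3} \cdot 5 = \frac{5}{3} \approx 1.6667$)
$x = - \frac{20}{3}$ ($x = \left(-1\right) 4 \cdot \frac{5}{3} = \left(-4\right) \frac{5}{3} = - \frac{20}{3} \approx -6.6667$)
$I = -486$ ($I = - 2 \left(112 + 131\right) = \left(-2\right) 243 = -486$)
$\frac{73 + I}{\left(-16 - 220\right) + x} = \frac{73 - 486}{\left(-16 - 220\right) - \frac{20}{3}} = - \frac{413}{\left(-16 - 220\right) - \frac{20}{3}} = - \frac{413}{-236 - \frac{20}{3}} = - \frac{413}{- \frac{728}{3}} = \left(-413\right) \left(- \frac{3}{728}\right) = \frac{177}{104}$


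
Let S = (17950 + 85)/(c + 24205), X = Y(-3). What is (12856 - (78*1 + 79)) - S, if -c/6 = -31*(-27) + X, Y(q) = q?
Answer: 243815464/19201 ≈ 12698.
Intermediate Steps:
X = -3
c = -5004 (c = -6*(-31*(-27) - 3) = -6*(837 - 3) = -6*834 = -5004)
S = 18035/19201 (S = (17950 + 85)/(-5004 + 24205) = 18035/19201 ≈ 0.93927)
(12856 - (78*1 + 79)) - S = (12856 - (78*1 + 79)) - 1*18035/19201 = (12856 - (78 + 79)) - 18035/19201 = (12856 - 1*157) - 18035/19201 = (12856 - 157) - 18035/19201 = 12699 - 18035/19201 = 243815464/19201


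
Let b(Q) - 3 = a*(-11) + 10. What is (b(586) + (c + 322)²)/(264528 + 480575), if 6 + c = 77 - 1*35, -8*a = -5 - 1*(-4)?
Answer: 1025405/5960824 ≈ 0.17202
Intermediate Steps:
a = ⅛ (a = -(-5 - 1*(-4))/8 = -(-5 + 4)/8 = -⅛*(-1) = ⅛ ≈ 0.12500)
c = 36 (c = -6 + (77 - 1*35) = -6 + (77 - 35) = -6 + 42 = 36)
b(Q) = 93/8 (b(Q) = 3 + ((⅛)*(-11) + 10) = 3 + (-11/8 + 10) = 3 + 69/8 = 93/8)
(b(586) + (c + 322)²)/(264528 + 480575) = (93/8 + (36 + 322)²)/(264528 + 480575) = (93/8 + 358²)/745103 = (93/8 + 128164)*(1/745103) = (1025405/8)*(1/745103) = 1025405/5960824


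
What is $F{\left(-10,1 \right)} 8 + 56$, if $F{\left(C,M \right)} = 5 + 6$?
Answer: $144$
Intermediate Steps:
$F{\left(C,M \right)} = 11$
$F{\left(-10,1 \right)} 8 + 56 = 11 \cdot 8 + 56 = 88 + 56 = 144$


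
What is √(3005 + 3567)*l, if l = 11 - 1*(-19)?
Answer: 60*√1643 ≈ 2432.0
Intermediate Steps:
l = 30 (l = 11 + 19 = 30)
√(3005 + 3567)*l = √(3005 + 3567)*30 = √6572*30 = (2*√1643)*30 = 60*√1643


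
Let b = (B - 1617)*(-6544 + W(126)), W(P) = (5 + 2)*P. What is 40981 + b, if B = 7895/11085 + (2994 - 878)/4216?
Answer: 10736705886136/1168359 ≈ 9.1896e+6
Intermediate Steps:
B = 2837059/2336718 (B = 7895*(1/11085) + 2116*(1/4216) = 1579/2217 + 529/1054 = 2837059/2336718 ≈ 1.2141)
W(P) = 7*P
b = 10688825365957/1168359 (b = (2837059/2336718 - 1617)*(-6544 + 7*126) = -3775635947*(-6544 + 882)/2336718 = -3775635947/2336718*(-5662) = 10688825365957/1168359 ≈ 9.1486e+6)
40981 + b = 40981 + 10688825365957/1168359 = 10736705886136/1168359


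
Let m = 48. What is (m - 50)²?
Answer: 4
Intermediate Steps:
(m - 50)² = (48 - 50)² = (-2)² = 4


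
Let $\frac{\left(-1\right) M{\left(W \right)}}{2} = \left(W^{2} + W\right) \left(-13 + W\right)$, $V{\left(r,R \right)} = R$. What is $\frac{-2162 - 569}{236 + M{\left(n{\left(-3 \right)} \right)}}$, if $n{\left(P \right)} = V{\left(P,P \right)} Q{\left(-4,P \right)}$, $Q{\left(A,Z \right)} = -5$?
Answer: $\frac{2731}{724} \approx 3.7721$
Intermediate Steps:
$n{\left(P \right)} = - 5 P$ ($n{\left(P \right)} = P \left(-5\right) = - 5 P$)
$M{\left(W \right)} = - 2 \left(-13 + W\right) \left(W + W^{2}\right)$ ($M{\left(W \right)} = - 2 \left(W^{2} + W\right) \left(-13 + W\right) = - 2 \left(W + W^{2}\right) \left(-13 + W\right) = - 2 \left(-13 + W\right) \left(W + W^{2}\right)$)
$\frac{-2162 - 569}{236 + M{\left(n{\left(-3 \right)} \right)}} = \frac{-2162 - 569}{236 + 2 \left(\left(-5\right) \left(-3\right)\right) \left(13 - \left(\left(-5\right) \left(-3\right)\right)^{2} + 12 \left(\left(-5\right) \left(-3\right)\right)\right)} = - \frac{2731}{236 + 2 \cdot 15 \left(13 - 15^{2} + 12 \cdot 15\right)} = - \frac{2731}{236 + 2 \cdot 15 \left(13 - 225 + 180\right)} = - \frac{2731}{236 + 2 \cdot 15 \left(-32\right)} = - \frac{2731}{236 - 960} = - \frac{2731}{-724} = \left(-2731\right) \left(- \frac{1}{724}\right) = \frac{2731}{724}$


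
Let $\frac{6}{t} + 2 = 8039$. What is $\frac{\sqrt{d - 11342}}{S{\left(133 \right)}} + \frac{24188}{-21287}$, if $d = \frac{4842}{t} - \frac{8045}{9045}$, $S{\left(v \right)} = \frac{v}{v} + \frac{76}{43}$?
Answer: $- \frac{24188}{21287} + \frac{86 \sqrt{588548082111}}{71757} \approx 918.31$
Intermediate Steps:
$t = \frac{2}{2679}$ ($t = \frac{6}{-2 + 8039} = \frac{6}{8037} = 6 \cdot \frac{1}{8037} = \frac{2}{2679} \approx 0.00074655$)
$S{\left(v \right)} = \frac{119}{43}$ ($S{\left(v \right)} = 1 + 76 \cdot \frac{1}{43} = 1 + \frac{76}{43} = \frac{119}{43}$)
$d = \frac{11732917322}{1809}$ ($d = \frac{4842}{\frac{2}{2679}} - \frac{8045}{9045} = 4842 \cdot \frac{2679}{2} - \frac{1609}{1809} = 6485859 - \frac{1609}{1809} = \frac{11732917322}{1809} \approx 6.4859 \cdot 10^{6}$)
$\frac{\sqrt{d - 11342}}{S{\left(133 \right)}} + \frac{24188}{-21287} = \frac{\sqrt{\frac{11732917322}{1809} - 11342}}{\frac{119}{43}} + \frac{24188}{-21287} = \sqrt{\frac{11712399644}{1809}} \cdot \frac{43}{119} + 24188 \left(- \frac{1}{21287}\right) = \frac{2 \sqrt{588548082111}}{603} \cdot \frac{43}{119} - \frac{24188}{21287} = \frac{86 \sqrt{588548082111}}{71757} - \frac{24188}{21287} = - \frac{24188}{21287} + \frac{86 \sqrt{588548082111}}{71757}$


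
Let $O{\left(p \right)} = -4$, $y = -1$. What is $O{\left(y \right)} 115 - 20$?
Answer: $-480$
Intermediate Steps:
$O{\left(y \right)} 115 - 20 = \left(-4\right) 115 - 20 = -460 - 20 = -480$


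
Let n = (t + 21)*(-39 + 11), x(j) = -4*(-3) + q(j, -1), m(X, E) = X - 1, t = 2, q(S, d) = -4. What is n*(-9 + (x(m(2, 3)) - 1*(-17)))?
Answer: -10304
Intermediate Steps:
m(X, E) = -1 + X
x(j) = 8 (x(j) = -4*(-3) - 4 = 12 - 4 = 8)
n = -644 (n = (2 + 21)*(-39 + 11) = 23*(-28) = -644)
n*(-9 + (x(m(2, 3)) - 1*(-17))) = -644*(-9 + (8 - 1*(-17))) = -644*(-9 + (8 + 17)) = -644*(-9 + 25) = -644*16 = -10304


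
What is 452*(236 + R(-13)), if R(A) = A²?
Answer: 183060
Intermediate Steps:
452*(236 + R(-13)) = 452*(236 + (-13)²) = 452*(236 + 169) = 452*405 = 183060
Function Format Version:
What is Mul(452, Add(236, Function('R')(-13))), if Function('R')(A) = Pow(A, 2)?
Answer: 183060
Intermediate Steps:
Mul(452, Add(236, Function('R')(-13))) = Mul(452, Add(236, Pow(-13, 2))) = Mul(452, Add(236, 169)) = Mul(452, 405) = 183060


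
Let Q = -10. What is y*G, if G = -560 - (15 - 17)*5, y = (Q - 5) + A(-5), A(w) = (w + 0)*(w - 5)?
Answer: -19250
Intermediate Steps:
A(w) = w*(-5 + w)
y = 35 (y = (-10 - 5) - 5*(-5 - 5) = -15 - 5*(-10) = -15 + 50 = 35)
G = -550 (G = -560 - (-2)*5 = -560 - 1*(-10) = -560 + 10 = -550)
y*G = 35*(-550) = -19250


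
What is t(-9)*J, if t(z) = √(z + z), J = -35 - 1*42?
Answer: -231*I*√2 ≈ -326.68*I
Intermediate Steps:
J = -77 (J = -35 - 42 = -77)
t(z) = √2*√z (t(z) = √(2*z) = √2*√z)
t(-9)*J = (√2*√(-9))*(-77) = (√2*(3*I))*(-77) = (3*I*√2)*(-77) = -231*I*√2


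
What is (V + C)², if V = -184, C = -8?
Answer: 36864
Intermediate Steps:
(V + C)² = (-184 - 8)² = (-192)² = 36864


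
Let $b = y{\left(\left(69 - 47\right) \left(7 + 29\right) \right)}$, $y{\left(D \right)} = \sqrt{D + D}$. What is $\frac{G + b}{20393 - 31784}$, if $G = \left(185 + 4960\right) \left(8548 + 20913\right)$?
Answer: $- \frac{50525615}{3797} - \frac{4 \sqrt{11}}{3797} \approx -13307.0$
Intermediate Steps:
$G = 151576845$ ($G = 5145 \cdot 29461 = 151576845$)
$y{\left(D \right)} = \sqrt{2} \sqrt{D}$ ($y{\left(D \right)} = \sqrt{2 D} = \sqrt{2} \sqrt{D}$)
$b = 12 \sqrt{11}$ ($b = \sqrt{2} \sqrt{\left(69 - 47\right) \left(7 + 29\right)} = \sqrt{2} \sqrt{22 \cdot 36} = \sqrt{2} \sqrt{792} = \sqrt{2} \cdot 6 \sqrt{22} = 12 \sqrt{11} \approx 39.799$)
$\frac{G + b}{20393 - 31784} = \frac{151576845 + 12 \sqrt{11}}{20393 - 31784} = \frac{151576845 + 12 \sqrt{11}}{-11391} = \left(151576845 + 12 \sqrt{11}\right) \left(- \frac{1}{11391}\right) = - \frac{50525615}{3797} - \frac{4 \sqrt{11}}{3797}$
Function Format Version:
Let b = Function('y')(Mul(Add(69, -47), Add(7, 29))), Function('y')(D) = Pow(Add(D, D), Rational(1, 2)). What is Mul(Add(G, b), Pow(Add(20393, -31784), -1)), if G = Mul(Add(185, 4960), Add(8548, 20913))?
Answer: Add(Rational(-50525615, 3797), Mul(Rational(-4, 3797), Pow(11, Rational(1, 2)))) ≈ -13307.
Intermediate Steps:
G = 151576845 (G = Mul(5145, 29461) = 151576845)
Function('y')(D) = Mul(Pow(2, Rational(1, 2)), Pow(D, Rational(1, 2))) (Function('y')(D) = Pow(Mul(2, D), Rational(1, 2)) = Mul(Pow(2, Rational(1, 2)), Pow(D, Rational(1, 2))))
b = Mul(12, Pow(11, Rational(1, 2))) (b = Mul(Pow(2, Rational(1, 2)), Pow(Mul(Add(69, -47), Add(7, 29)), Rational(1, 2))) = Mul(Pow(2, Rational(1, 2)), Pow(Mul(22, 36), Rational(1, 2))) = Mul(Pow(2, Rational(1, 2)), Pow(792, Rational(1, 2))) = Mul(Pow(2, Rational(1, 2)), Mul(6, Pow(22, Rational(1, 2)))) = Mul(12, Pow(11, Rational(1, 2))) ≈ 39.799)
Mul(Add(G, b), Pow(Add(20393, -31784), -1)) = Mul(Add(151576845, Mul(12, Pow(11, Rational(1, 2)))), Pow(Add(20393, -31784), -1)) = Mul(Add(151576845, Mul(12, Pow(11, Rational(1, 2)))), Pow(-11391, -1)) = Mul(Add(151576845, Mul(12, Pow(11, Rational(1, 2)))), Rational(-1, 11391)) = Add(Rational(-50525615, 3797), Mul(Rational(-4, 3797), Pow(11, Rational(1, 2))))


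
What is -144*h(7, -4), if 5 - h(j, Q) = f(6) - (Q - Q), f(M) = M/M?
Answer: -576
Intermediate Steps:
f(M) = 1
h(j, Q) = 4 (h(j, Q) = 5 - (1 - (Q - Q)) = 5 - (1 - 1*0) = 5 - (1 + 0) = 5 - 1*1 = 5 - 1 = 4)
-144*h(7, -4) = -144*4 = -576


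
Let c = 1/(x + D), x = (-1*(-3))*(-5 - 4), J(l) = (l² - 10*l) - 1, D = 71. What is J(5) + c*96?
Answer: -262/11 ≈ -23.818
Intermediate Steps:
J(l) = -1 + l² - 10*l
x = -27 (x = 3*(-9) = -27)
c = 1/44 (c = 1/(-27 + 71) = 1/44 ≈ 0.022727)
J(5) + c*96 = (-1 + 5² - 10*5) + (1/44)*96 = (-1 + 25 - 50) + 24/11 = -26 + 24/11 = -262/11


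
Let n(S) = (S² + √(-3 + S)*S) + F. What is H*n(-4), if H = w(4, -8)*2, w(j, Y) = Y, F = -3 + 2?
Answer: -240 + 64*I*√7 ≈ -240.0 + 169.33*I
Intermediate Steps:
F = -1
H = -16 (H = -8*2 = -16)
n(S) = -1 + S² + S*√(-3 + S) (n(S) = (S² + √(-3 + S)*S) - 1 = (S² + S*√(-3 + S)) - 1 = -1 + S² + S*√(-3 + S))
H*n(-4) = -16*(-1 + (-4)² - 4*√(-3 - 4)) = -16*(-1 + 16 - 4*I*√7) = -16*(15 - 4*I*√7) = -240 + 64*I*√7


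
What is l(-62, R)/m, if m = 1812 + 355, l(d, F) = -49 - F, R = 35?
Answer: -84/2167 ≈ -0.038763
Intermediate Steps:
m = 2167
l(-62, R)/m = (-49 - 1*35)/2167 = (-49 - 35)*(1/2167) = -84*1/2167 = -84/2167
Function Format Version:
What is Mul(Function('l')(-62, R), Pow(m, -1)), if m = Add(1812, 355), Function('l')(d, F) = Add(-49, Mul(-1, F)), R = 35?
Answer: Rational(-84, 2167) ≈ -0.038763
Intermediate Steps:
m = 2167
Mul(Function('l')(-62, R), Pow(m, -1)) = Mul(Add(-49, Mul(-1, 35)), Pow(2167, -1)) = Mul(Add(-49, -35), Rational(1, 2167)) = Mul(-84, Rational(1, 2167)) = Rational(-84, 2167)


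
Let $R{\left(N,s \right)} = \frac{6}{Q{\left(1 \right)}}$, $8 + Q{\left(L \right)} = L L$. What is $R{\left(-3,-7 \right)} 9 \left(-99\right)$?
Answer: $\frac{5346}{7} \approx 763.71$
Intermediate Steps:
$Q{\left(L \right)} = -8 + L^{2}$ ($Q{\left(L \right)} = -8 + L L = -8 + L^{2}$)
$R{\left(N,s \right)} = - \frac{6}{7}$ ($R{\left(N,s \right)} = \frac{6}{-8 + 1^{2}} = \frac{6}{-8 + 1} = \frac{6}{-7} = 6 \left(- \frac{1}{7}\right) = - \frac{6}{7}$)
$R{\left(-3,-7 \right)} 9 \left(-99\right) = \left(- \frac{6}{7}\right) 9 \left(-99\right) = \left(- \frac{54}{7}\right) \left(-99\right) = \frac{5346}{7}$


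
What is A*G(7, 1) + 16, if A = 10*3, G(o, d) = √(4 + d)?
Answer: 16 + 30*√5 ≈ 83.082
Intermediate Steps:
A = 30
A*G(7, 1) + 16 = 30*√(4 + 1) + 16 = 30*√5 + 16 = 16 + 30*√5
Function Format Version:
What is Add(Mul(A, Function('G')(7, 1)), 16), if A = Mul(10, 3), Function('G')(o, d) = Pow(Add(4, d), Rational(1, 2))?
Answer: Add(16, Mul(30, Pow(5, Rational(1, 2)))) ≈ 83.082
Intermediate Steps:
A = 30
Add(Mul(A, Function('G')(7, 1)), 16) = Add(Mul(30, Pow(Add(4, 1), Rational(1, 2))), 16) = Add(Mul(30, Pow(5, Rational(1, 2))), 16) = Add(16, Mul(30, Pow(5, Rational(1, 2))))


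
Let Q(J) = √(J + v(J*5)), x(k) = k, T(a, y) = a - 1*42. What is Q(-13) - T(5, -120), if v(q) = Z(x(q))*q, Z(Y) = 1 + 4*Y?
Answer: 37 + √16822 ≈ 166.70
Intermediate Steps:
T(a, y) = -42 + a (T(a, y) = a - 42 = -42 + a)
v(q) = q*(1 + 4*q) (v(q) = (1 + 4*q)*q = q*(1 + 4*q))
Q(J) = √(J + 5*J*(1 + 20*J)) (Q(J) = √(J + (J*5)*(1 + 4*(J*5))) = √(J + (5*J)*(1 + 4*(5*J))) = √(J + (5*J)*(1 + 20*J)) = √(J + 5*J*(1 + 20*J)))
Q(-13) - T(5, -120) = √2*√(-13*(3 + 50*(-13))) - (-42 + 5) = √2*√(-13*(3 - 650)) - 1*(-37) = √2*√(-13*(-647)) + 37 = √2*√8411 + 37 = √16822 + 37 = 37 + √16822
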